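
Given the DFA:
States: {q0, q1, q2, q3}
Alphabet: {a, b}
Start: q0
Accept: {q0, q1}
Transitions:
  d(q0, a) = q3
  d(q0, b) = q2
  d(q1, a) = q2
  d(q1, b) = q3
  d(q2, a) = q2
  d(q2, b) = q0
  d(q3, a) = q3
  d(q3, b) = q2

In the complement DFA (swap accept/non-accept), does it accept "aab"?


Trace: q0 -> q3 -> q3 -> q2
Final: q2
Original accept: {q0, q1}
Complement: q2 is not in original accept

Yes, complement accepts (original rejects)


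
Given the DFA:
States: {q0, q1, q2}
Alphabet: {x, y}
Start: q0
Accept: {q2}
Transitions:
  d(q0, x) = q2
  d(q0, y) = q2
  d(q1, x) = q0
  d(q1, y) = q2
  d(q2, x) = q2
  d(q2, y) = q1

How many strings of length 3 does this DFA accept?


Enumerating all length-3 strings:
  "xxx" -> q2 [accept]
  "xxy" -> q1 [reject]
  "xyx" -> q0 [reject]
  "xyy" -> q2 [accept]
  "yxx" -> q2 [accept]
  "yxy" -> q1 [reject]
  "yyx" -> q0 [reject]
  "yyy" -> q2 [accept]

4 out of 8


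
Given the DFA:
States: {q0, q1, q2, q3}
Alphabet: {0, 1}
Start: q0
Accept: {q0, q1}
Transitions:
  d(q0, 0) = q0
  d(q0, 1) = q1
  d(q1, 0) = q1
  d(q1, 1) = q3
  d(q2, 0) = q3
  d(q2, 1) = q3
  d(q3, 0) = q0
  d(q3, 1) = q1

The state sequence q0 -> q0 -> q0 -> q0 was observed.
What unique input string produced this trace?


Trace back each transition to find the symbol:
  q0 --[0]--> q0
  q0 --[0]--> q0
  q0 --[0]--> q0

"000"


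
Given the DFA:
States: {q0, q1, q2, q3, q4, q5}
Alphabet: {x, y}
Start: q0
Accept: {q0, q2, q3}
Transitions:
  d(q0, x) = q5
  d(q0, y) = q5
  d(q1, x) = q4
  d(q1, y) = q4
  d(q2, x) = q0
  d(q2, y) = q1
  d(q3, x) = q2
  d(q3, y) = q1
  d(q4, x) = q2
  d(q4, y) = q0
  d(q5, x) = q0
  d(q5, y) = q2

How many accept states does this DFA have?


Accept states listed: {q0, q2, q3}
Counting: q0(1) q2(2) q3(3)

3


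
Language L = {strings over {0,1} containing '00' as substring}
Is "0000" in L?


'00' occurs at index 0

Yes, "0000" is in L


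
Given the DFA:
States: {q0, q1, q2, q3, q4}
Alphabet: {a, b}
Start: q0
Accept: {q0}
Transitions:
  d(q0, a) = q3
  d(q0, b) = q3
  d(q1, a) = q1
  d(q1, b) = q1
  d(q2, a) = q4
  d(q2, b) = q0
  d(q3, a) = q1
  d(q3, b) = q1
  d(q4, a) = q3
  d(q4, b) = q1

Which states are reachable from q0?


BFS from q0:
  layer 0: {q0}
  layer 1: {q3}
  layer 2: {q1}

{q0, q1, q3}


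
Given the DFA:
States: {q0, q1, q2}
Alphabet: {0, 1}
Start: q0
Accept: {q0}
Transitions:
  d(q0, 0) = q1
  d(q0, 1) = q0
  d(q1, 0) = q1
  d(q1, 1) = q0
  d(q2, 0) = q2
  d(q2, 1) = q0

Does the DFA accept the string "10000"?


Trace: q0 -> q0 -> q1 -> q1 -> q1 -> q1
Final state: q1
Accept states: {q0}

No, rejected (final state q1 is not an accept state)


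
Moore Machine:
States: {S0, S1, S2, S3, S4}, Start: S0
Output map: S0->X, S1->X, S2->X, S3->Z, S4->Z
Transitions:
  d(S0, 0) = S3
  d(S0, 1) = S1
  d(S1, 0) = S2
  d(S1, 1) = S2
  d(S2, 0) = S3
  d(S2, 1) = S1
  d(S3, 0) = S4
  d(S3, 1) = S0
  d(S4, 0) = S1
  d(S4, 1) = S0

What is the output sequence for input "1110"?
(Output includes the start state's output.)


Start: S0 (output X)
  --1--> S1 (output X)
  --1--> S2 (output X)
  --1--> S1 (output X)
  --0--> S2 (output X)

"XXXXX"


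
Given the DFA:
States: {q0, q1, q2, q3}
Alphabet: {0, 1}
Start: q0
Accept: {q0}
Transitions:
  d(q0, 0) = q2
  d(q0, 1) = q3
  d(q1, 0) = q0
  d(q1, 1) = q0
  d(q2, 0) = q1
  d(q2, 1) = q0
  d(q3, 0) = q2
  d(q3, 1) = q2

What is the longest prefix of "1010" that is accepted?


Run the DFA, marking each prefix where the state is accepting:
  "" -> q0 [accept]
  "1" -> q3 [reject]
  "10" -> q2 [reject]
  "101" -> q0 [accept]
  "1010" -> q2 [reject]

"101"


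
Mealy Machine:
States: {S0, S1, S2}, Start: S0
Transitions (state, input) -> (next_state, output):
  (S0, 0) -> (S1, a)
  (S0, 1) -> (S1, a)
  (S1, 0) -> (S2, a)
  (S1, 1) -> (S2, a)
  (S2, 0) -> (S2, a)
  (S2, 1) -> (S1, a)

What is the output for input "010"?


Step-by-step:
  (S0, 0) -> (S1, a)
  (S1, 1) -> (S2, a)
  (S2, 0) -> (S2, a)

"aaa"


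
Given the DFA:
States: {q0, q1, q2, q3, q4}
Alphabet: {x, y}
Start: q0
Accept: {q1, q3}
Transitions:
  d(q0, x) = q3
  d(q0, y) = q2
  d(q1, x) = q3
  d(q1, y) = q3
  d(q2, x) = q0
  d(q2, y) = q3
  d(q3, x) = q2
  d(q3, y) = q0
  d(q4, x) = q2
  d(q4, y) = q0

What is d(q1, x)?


Looking up transition d(q1, x)

q3


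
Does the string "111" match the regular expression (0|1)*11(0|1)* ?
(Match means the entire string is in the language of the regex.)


|string| = 3; first = '1'; last = '1'

Yes, "111" matches (0|1)*11(0|1)*


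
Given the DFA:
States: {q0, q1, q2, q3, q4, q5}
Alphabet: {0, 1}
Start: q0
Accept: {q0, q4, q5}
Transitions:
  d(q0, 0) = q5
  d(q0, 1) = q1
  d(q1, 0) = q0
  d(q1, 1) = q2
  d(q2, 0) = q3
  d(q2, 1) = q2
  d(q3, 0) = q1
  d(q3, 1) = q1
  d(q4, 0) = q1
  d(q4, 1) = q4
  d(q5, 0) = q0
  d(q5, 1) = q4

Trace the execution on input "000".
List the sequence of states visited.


Input: 000
d(q0, 0) = q5
d(q5, 0) = q0
d(q0, 0) = q5


q0 -> q5 -> q0 -> q5


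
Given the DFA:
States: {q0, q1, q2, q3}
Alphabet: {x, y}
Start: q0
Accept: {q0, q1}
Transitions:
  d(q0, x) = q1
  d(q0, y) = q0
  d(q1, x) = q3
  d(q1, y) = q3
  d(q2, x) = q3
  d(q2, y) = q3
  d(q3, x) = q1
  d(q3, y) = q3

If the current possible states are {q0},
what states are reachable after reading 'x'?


Apply transition on 'x' from each current state:
  d(q0, x) = q1

{q1}


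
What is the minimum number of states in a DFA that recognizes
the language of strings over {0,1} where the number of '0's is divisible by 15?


States track (count of '0') mod 15.
Need 15 states: one per remainder 0..14; accept = remainder 0.

15


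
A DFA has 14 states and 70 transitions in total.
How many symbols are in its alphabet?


Each state has exactly one transition per symbol.
|alphabet| = transitions / states = 70 / 14 = 5

5


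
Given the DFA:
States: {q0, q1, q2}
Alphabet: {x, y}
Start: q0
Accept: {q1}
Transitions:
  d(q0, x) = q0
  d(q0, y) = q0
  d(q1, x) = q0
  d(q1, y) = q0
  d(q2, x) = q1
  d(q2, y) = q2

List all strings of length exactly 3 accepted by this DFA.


All strings of length 3: 8 total
Accepted: 0

None


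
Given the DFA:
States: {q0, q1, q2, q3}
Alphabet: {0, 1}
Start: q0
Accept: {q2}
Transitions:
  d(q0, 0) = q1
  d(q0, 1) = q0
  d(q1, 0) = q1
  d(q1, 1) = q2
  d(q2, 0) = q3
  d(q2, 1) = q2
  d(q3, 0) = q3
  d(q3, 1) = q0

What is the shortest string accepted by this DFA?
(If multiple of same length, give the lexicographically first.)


BFS by string length (lex-first path to each state shown):
  len 0: q0<-""
  len 1: q0<-"1", q1<-"0"
  len 2: q0<-"11", q1<-"00", q2<-"01"
Found accept state at length 2.

"01"


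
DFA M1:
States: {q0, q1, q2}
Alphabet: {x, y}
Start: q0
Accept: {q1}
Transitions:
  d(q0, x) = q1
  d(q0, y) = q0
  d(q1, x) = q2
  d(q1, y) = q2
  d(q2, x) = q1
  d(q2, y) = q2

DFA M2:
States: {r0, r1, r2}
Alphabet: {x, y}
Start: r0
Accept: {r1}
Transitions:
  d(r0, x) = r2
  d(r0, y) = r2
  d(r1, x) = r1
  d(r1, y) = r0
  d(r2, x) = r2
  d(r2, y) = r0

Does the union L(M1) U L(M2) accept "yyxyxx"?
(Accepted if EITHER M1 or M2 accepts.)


M1: final=q2 accepted=False
M2: final=r2 accepted=False

No, union rejects (neither accepts)


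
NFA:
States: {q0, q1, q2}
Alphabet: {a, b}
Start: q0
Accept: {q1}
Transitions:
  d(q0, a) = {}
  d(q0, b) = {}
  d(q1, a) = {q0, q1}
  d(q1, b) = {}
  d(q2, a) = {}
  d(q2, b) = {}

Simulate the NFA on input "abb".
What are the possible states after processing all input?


Start: {q0}
  --a--> {}
  --b--> {}
  --b--> {}

{} (empty set, no valid transitions)


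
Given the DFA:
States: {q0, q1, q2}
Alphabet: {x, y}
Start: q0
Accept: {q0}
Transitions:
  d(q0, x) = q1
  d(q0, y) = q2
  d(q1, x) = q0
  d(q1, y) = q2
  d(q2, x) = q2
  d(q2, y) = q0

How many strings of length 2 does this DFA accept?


Enumerating all length-2 strings:
  "xx" -> q0 [accept]
  "xy" -> q2 [reject]
  "yx" -> q2 [reject]
  "yy" -> q0 [accept]

2 out of 4


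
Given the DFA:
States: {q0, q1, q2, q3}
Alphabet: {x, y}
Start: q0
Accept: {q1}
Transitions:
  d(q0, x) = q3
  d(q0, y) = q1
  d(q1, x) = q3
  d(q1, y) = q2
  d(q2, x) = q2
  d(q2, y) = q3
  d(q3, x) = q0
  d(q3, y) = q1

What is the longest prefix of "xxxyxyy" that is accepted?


Run the DFA, marking each prefix where the state is accepting:
  "" -> q0 [reject]
  "x" -> q3 [reject]
  "xx" -> q0 [reject]
  "xxx" -> q3 [reject]
  "xxxy" -> q1 [accept]
  "xxxyx" -> q3 [reject]
  "xxxyxy" -> q1 [accept]
  "xxxyxyy" -> q2 [reject]

"xxxyxy"


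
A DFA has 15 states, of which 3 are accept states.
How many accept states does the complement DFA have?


Complement swaps accept and non-accept states.
15 - 3 = 12

12


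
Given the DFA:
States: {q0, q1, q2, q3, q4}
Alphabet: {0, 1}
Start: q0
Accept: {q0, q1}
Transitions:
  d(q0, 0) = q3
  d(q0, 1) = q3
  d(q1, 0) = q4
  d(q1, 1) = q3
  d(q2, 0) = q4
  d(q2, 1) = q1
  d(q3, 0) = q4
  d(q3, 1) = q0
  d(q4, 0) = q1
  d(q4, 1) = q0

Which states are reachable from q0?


BFS from q0:
  layer 0: {q0}
  layer 1: {q3}
  layer 2: {q4}
  layer 3: {q1}

{q0, q1, q3, q4}


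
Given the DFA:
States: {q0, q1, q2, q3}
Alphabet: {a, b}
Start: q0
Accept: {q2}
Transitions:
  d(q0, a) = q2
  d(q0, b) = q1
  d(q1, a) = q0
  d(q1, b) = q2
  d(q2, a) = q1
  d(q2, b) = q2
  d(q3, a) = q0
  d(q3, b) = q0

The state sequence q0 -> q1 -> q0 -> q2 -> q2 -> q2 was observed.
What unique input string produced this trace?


Trace back each transition to find the symbol:
  q0 --[b]--> q1
  q1 --[a]--> q0
  q0 --[a]--> q2
  q2 --[b]--> q2
  q2 --[b]--> q2

"baabb"


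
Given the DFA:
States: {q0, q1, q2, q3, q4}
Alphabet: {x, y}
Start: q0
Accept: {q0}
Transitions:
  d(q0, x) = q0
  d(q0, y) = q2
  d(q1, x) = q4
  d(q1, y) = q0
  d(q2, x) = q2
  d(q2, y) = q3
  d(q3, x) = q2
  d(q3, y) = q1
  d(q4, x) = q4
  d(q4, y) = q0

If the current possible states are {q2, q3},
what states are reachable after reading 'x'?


Apply transition on 'x' from each current state:
  d(q2, x) = q2
  d(q3, x) = q2

{q2}


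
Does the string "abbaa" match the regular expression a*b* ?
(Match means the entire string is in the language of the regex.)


|string| = 5; first = 'a'; last = 'a'

No, "abbaa" does not match a*b*


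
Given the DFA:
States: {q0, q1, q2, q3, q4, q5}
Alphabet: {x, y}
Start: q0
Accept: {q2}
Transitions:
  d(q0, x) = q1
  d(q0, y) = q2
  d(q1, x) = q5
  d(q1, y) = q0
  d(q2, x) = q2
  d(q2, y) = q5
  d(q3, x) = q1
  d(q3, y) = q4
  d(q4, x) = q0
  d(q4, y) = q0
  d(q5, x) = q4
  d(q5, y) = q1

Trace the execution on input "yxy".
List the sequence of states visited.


Input: yxy
d(q0, y) = q2
d(q2, x) = q2
d(q2, y) = q5


q0 -> q2 -> q2 -> q5


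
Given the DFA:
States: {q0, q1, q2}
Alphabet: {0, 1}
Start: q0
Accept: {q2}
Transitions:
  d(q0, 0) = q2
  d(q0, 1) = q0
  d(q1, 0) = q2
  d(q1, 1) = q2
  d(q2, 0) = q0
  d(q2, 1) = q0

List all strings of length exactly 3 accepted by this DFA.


All strings of length 3: 8 total
Accepted: 3

"000", "010", "110"


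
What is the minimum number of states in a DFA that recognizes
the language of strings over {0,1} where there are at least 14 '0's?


States: count = 0, 1, ..., 13, and a final '>= 14' state.
Total: 14 + 1 = 15. Accept = '>= 14' state.

15


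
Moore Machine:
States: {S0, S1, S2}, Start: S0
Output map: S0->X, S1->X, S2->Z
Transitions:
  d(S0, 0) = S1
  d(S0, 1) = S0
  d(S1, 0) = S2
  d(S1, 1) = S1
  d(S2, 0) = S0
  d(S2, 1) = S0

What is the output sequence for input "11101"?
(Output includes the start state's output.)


Start: S0 (output X)
  --1--> S0 (output X)
  --1--> S0 (output X)
  --1--> S0 (output X)
  --0--> S1 (output X)
  --1--> S1 (output X)

"XXXXXX"


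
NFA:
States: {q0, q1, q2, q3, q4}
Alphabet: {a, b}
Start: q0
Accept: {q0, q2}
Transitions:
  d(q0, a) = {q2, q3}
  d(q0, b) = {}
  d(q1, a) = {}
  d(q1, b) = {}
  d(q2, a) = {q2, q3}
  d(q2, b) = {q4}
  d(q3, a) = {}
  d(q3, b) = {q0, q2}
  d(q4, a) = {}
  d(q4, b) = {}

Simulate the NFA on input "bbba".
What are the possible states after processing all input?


Start: {q0}
  --b--> {}
  --b--> {}
  --b--> {}
  --a--> {}

{} (empty set, no valid transitions)


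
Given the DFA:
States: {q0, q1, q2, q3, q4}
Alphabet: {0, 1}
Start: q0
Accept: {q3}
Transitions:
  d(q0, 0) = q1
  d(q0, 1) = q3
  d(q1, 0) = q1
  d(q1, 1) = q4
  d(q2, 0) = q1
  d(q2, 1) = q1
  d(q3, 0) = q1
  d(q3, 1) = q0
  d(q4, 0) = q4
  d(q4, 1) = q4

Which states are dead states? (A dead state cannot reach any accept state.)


Forward reachability from each state:
  q0 -> reaches accept state q3 (live)
  q1 -> reaches {q1, q4}, no accept state (dead)
  q2 -> reaches {q1, q2, q4}, no accept state (dead)
  q3 -> reaches accept state q3 (live)
  q4 -> reaches {q4}, no accept state (dead)

{q1, q2, q4}


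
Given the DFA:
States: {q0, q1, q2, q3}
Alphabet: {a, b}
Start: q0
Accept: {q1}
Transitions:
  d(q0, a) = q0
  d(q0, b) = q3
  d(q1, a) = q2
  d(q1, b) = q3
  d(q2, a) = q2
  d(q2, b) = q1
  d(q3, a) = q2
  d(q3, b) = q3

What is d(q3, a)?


Looking up transition d(q3, a)

q2


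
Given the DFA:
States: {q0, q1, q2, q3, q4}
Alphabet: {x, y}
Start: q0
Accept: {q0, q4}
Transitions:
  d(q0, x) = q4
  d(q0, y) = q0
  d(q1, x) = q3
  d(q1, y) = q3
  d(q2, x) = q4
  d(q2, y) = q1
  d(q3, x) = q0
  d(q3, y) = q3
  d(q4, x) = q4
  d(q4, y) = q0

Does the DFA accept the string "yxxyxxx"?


Trace: q0 -> q0 -> q4 -> q4 -> q0 -> q4 -> q4 -> q4
Final state: q4
Accept states: {q0, q4}

Yes, accepted (final state q4 is an accept state)


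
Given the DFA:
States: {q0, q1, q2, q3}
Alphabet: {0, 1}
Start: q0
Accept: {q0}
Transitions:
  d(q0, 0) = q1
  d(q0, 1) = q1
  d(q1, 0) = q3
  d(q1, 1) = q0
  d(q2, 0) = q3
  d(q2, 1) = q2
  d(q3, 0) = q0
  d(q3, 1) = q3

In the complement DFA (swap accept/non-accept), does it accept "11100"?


Trace: q0 -> q1 -> q0 -> q1 -> q3 -> q0
Final: q0
Original accept: {q0}
Complement: q0 is in original accept

No, complement rejects (original accepts)


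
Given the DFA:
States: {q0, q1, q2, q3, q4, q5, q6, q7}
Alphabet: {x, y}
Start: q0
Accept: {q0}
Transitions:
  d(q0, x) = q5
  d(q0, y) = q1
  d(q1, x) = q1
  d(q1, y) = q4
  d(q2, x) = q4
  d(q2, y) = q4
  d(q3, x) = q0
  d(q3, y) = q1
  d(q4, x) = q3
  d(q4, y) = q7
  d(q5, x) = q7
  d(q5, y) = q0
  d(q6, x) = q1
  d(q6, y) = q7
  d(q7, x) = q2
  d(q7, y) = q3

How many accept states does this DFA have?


Accept states listed: {q0}
Counting: q0(1)

1


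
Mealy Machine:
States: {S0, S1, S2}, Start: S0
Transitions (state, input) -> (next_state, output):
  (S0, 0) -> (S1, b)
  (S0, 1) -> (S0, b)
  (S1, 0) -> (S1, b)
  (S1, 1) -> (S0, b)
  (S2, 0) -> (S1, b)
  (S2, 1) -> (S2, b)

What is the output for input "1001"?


Step-by-step:
  (S0, 1) -> (S0, b)
  (S0, 0) -> (S1, b)
  (S1, 0) -> (S1, b)
  (S1, 1) -> (S0, b)

"bbbb"


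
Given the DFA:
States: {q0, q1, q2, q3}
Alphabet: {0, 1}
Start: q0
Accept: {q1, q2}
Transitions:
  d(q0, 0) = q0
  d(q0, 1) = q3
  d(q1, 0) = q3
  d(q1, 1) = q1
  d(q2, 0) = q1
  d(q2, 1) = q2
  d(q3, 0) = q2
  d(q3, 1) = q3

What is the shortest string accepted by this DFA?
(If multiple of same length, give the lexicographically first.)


BFS by string length (lex-first path to each state shown):
  len 0: q0<-""
  len 1: q0<-"0", q3<-"1"
  len 2: q0<-"00", q2<-"10", q3<-"01"
Found accept state at length 2.

"10"


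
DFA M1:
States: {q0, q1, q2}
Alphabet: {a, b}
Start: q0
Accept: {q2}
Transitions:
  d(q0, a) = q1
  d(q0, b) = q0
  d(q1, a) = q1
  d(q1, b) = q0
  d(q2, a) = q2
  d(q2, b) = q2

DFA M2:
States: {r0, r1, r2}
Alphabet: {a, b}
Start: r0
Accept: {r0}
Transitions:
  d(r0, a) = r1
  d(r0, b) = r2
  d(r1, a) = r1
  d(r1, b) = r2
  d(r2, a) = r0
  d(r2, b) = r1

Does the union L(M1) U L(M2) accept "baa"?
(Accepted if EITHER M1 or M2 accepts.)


M1: final=q1 accepted=False
M2: final=r1 accepted=False

No, union rejects (neither accepts)


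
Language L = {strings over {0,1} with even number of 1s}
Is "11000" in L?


count('1') = 2; 2 mod 2 = 0

Yes, "11000" is in L


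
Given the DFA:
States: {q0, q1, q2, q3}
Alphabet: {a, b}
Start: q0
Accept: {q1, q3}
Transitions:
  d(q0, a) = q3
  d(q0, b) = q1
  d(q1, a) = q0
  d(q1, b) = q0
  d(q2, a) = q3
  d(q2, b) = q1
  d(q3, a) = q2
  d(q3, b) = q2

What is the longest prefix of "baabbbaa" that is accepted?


Run the DFA, marking each prefix where the state is accepting:
  "" -> q0 [reject]
  "b" -> q1 [accept]
  "ba" -> q0 [reject]
  "baa" -> q3 [accept]
  "baab" -> q2 [reject]
  "baabb" -> q1 [accept]
  "baabbb" -> q0 [reject]
  "baabbba" -> q3 [accept]
  "baabbbaa" -> q2 [reject]

"baabbba"


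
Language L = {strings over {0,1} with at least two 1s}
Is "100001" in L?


count('1') = 2

Yes, "100001" is in L


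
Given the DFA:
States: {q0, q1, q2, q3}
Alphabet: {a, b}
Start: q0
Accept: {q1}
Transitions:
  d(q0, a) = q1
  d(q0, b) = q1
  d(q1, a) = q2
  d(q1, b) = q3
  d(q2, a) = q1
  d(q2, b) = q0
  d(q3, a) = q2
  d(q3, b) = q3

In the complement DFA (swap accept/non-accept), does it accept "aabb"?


Trace: q0 -> q1 -> q2 -> q0 -> q1
Final: q1
Original accept: {q1}
Complement: q1 is in original accept

No, complement rejects (original accepts)


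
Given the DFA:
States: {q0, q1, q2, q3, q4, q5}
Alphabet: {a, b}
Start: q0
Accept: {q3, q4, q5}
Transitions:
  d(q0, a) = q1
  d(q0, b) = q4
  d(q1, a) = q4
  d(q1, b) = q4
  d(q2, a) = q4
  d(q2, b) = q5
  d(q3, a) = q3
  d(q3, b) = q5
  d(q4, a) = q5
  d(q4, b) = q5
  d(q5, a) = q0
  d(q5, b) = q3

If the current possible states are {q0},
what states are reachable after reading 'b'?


Apply transition on 'b' from each current state:
  d(q0, b) = q4

{q4}


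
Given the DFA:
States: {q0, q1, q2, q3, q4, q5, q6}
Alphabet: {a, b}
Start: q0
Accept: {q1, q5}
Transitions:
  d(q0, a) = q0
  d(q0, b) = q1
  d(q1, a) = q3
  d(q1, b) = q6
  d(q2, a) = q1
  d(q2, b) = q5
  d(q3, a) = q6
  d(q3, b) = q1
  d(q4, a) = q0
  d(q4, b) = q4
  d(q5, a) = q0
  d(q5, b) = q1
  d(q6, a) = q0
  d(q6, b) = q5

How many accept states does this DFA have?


Accept states listed: {q1, q5}
Counting: q1(1) q5(2)

2


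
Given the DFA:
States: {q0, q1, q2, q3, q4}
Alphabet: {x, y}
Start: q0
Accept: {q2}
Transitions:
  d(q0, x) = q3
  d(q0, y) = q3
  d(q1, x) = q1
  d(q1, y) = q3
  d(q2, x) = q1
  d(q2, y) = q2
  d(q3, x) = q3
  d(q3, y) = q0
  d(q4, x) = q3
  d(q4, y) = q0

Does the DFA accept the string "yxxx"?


Trace: q0 -> q3 -> q3 -> q3 -> q3
Final state: q3
Accept states: {q2}

No, rejected (final state q3 is not an accept state)


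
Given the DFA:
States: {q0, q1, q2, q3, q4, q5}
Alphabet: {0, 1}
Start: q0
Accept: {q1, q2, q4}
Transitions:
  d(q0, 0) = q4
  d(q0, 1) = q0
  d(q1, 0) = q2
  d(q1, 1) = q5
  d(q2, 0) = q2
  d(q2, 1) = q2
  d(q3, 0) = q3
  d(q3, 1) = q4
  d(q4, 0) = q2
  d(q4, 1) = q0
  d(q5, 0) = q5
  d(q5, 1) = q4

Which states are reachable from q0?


BFS from q0:
  layer 0: {q0}
  layer 1: {q4}
  layer 2: {q2}

{q0, q2, q4}


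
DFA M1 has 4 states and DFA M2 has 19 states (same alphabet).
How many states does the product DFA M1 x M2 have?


Product construction pairs every M1 state with every M2 state.
4 * 19 = 76

76


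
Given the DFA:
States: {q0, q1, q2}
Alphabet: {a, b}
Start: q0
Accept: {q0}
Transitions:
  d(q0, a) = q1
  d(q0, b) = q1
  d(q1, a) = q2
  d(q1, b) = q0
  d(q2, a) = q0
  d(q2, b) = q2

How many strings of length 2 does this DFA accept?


Enumerating all length-2 strings:
  "aa" -> q2 [reject]
  "ab" -> q0 [accept]
  "ba" -> q2 [reject]
  "bb" -> q0 [accept]

2 out of 4


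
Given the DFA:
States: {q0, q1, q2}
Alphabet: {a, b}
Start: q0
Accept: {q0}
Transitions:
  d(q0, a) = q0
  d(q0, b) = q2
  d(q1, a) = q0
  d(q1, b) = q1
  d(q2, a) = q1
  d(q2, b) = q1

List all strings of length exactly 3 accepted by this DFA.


All strings of length 3: 8 total
Accepted: 3

"aaa", "baa", "bba"


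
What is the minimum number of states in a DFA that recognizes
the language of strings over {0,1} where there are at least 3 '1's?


States: count = 0, 1, ..., 2, and a final '>= 3' state.
Total: 3 + 1 = 4. Accept = '>= 3' state.

4


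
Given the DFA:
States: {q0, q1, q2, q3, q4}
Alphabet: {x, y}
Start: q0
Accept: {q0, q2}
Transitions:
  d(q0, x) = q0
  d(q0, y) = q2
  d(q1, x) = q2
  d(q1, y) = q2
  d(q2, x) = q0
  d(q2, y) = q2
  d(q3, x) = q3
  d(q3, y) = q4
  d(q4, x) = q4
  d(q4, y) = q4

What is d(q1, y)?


Looking up transition d(q1, y)

q2


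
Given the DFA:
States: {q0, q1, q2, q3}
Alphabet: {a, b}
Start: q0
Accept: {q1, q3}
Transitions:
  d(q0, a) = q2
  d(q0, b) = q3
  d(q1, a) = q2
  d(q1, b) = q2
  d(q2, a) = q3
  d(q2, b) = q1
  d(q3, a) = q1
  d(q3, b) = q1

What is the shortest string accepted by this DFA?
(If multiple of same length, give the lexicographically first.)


BFS by string length (lex-first path to each state shown):
  len 0: q0<-""
  len 1: q2<-"a", q3<-"b"
Found accept state at length 1.

"b"


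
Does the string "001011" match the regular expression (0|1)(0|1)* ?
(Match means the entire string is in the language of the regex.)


|string| = 6; first = '0'; last = '1'

Yes, "001011" matches (0|1)(0|1)*


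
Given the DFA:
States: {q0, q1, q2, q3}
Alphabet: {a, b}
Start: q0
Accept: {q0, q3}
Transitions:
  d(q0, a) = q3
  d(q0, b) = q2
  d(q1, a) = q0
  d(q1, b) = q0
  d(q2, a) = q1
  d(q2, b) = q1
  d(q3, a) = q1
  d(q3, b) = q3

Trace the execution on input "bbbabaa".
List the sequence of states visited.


Input: bbbabaa
d(q0, b) = q2
d(q2, b) = q1
d(q1, b) = q0
d(q0, a) = q3
d(q3, b) = q3
d(q3, a) = q1
d(q1, a) = q0


q0 -> q2 -> q1 -> q0 -> q3 -> q3 -> q1 -> q0


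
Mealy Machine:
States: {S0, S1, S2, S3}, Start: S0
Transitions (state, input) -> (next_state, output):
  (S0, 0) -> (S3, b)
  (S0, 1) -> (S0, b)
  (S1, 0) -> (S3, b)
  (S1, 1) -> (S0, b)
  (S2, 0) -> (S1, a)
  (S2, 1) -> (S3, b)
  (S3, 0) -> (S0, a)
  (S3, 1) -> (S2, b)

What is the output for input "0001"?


Step-by-step:
  (S0, 0) -> (S3, b)
  (S3, 0) -> (S0, a)
  (S0, 0) -> (S3, b)
  (S3, 1) -> (S2, b)

"babb"


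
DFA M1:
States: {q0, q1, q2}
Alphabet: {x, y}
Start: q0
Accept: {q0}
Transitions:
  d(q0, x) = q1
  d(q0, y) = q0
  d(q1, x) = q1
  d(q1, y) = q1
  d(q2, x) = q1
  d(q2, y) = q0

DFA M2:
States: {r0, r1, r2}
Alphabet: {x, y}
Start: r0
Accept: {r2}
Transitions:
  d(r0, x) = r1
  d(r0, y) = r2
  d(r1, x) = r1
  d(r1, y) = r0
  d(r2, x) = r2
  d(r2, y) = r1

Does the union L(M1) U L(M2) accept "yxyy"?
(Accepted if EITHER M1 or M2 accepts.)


M1: final=q1 accepted=False
M2: final=r0 accepted=False

No, union rejects (neither accepts)


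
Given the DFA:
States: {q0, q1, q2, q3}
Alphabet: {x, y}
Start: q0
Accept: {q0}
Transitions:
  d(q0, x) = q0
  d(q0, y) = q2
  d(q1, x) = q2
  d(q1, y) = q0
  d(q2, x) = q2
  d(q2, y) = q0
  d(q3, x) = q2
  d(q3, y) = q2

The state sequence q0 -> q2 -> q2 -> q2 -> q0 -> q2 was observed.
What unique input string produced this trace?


Trace back each transition to find the symbol:
  q0 --[y]--> q2
  q2 --[x]--> q2
  q2 --[x]--> q2
  q2 --[y]--> q0
  q0 --[y]--> q2

"yxxyy"


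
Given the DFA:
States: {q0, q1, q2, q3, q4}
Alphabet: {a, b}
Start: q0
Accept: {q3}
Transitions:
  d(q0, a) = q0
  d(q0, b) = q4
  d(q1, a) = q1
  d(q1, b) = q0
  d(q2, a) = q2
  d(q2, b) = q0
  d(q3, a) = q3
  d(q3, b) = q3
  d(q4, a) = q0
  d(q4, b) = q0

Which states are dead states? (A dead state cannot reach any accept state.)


Forward reachability from each state:
  q0 -> reaches {q0, q4}, no accept state (dead)
  q1 -> reaches {q0, q1, q4}, no accept state (dead)
  q2 -> reaches {q0, q2, q4}, no accept state (dead)
  q3 -> reaches accept state q3 (live)
  q4 -> reaches {q0, q4}, no accept state (dead)

{q0, q1, q2, q4}


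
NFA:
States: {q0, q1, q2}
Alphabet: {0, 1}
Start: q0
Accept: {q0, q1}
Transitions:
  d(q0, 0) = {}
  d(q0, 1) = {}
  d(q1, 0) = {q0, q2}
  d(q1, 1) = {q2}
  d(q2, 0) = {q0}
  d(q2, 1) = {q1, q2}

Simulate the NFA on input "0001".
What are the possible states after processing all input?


Start: {q0}
  --0--> {}
  --0--> {}
  --0--> {}
  --1--> {}

{} (empty set, no valid transitions)


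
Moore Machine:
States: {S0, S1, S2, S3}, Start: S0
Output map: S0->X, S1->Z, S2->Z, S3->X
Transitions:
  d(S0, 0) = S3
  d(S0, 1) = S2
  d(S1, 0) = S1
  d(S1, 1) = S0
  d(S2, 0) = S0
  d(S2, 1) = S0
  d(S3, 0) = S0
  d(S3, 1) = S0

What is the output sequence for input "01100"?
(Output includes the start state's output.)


Start: S0 (output X)
  --0--> S3 (output X)
  --1--> S0 (output X)
  --1--> S2 (output Z)
  --0--> S0 (output X)
  --0--> S3 (output X)

"XXXZXX"


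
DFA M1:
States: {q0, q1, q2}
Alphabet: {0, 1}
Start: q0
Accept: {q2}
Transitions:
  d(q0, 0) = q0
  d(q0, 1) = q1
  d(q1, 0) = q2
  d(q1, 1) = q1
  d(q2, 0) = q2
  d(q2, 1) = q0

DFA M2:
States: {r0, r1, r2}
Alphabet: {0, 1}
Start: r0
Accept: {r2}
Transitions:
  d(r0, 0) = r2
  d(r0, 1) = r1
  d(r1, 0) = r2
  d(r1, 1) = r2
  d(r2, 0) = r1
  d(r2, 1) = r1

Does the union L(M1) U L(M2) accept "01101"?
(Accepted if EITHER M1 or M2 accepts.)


M1: final=q0 accepted=False
M2: final=r2 accepted=True

Yes, union accepts


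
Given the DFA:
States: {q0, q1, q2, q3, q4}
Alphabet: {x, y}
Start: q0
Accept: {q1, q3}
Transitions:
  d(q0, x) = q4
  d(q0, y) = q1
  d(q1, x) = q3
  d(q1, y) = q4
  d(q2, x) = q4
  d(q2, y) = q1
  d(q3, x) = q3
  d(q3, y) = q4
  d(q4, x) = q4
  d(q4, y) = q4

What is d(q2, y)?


Looking up transition d(q2, y)

q1


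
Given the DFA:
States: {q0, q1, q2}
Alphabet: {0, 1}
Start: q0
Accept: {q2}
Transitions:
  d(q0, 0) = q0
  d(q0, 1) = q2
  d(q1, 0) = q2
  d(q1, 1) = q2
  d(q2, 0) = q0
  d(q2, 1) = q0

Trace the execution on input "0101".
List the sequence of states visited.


Input: 0101
d(q0, 0) = q0
d(q0, 1) = q2
d(q2, 0) = q0
d(q0, 1) = q2


q0 -> q0 -> q2 -> q0 -> q2


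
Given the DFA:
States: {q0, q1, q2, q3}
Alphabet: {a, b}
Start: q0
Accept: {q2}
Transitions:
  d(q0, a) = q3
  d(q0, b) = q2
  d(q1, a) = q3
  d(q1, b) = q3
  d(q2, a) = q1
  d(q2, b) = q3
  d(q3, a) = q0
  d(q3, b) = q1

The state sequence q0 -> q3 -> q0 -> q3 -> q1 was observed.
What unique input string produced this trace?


Trace back each transition to find the symbol:
  q0 --[a]--> q3
  q3 --[a]--> q0
  q0 --[a]--> q3
  q3 --[b]--> q1

"aaab"


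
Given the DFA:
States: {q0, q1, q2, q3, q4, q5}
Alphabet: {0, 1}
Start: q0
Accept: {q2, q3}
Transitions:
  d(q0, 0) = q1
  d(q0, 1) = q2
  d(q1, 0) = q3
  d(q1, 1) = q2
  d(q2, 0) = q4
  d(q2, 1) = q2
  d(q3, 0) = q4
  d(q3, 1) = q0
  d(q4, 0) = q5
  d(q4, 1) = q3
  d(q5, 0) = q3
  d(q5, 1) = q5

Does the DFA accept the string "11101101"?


Trace: q0 -> q2 -> q2 -> q2 -> q4 -> q3 -> q0 -> q1 -> q2
Final state: q2
Accept states: {q2, q3}

Yes, accepted (final state q2 is an accept state)


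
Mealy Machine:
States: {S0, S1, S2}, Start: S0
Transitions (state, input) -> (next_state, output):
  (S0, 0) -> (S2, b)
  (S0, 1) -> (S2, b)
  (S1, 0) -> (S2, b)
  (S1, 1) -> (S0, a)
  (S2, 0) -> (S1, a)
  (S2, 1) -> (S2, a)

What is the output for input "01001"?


Step-by-step:
  (S0, 0) -> (S2, b)
  (S2, 1) -> (S2, a)
  (S2, 0) -> (S1, a)
  (S1, 0) -> (S2, b)
  (S2, 1) -> (S2, a)

"baaba"


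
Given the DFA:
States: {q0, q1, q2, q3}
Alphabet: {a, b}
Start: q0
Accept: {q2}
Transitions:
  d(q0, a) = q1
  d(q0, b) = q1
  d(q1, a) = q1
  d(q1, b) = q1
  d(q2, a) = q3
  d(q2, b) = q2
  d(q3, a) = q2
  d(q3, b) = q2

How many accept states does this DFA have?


Accept states listed: {q2}
Counting: q2(1)

1


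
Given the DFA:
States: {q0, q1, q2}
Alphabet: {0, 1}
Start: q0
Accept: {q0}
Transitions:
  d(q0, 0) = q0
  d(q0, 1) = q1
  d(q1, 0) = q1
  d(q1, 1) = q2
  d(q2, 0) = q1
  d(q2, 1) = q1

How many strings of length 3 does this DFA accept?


Enumerating all length-3 strings:
  "000" -> q0 [accept]
  "001" -> q1 [reject]
  "010" -> q1 [reject]
  "011" -> q2 [reject]
  "100" -> q1 [reject]
  "101" -> q2 [reject]
  "110" -> q1 [reject]
  "111" -> q1 [reject]

1 out of 8


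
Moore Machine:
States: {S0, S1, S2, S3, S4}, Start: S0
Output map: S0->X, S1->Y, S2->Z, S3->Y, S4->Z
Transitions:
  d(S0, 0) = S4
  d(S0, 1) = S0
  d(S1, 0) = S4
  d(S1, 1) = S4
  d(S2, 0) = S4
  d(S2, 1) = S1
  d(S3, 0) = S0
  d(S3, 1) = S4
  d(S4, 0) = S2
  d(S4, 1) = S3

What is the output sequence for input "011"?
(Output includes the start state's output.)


Start: S0 (output X)
  --0--> S4 (output Z)
  --1--> S3 (output Y)
  --1--> S4 (output Z)

"XZYZ"


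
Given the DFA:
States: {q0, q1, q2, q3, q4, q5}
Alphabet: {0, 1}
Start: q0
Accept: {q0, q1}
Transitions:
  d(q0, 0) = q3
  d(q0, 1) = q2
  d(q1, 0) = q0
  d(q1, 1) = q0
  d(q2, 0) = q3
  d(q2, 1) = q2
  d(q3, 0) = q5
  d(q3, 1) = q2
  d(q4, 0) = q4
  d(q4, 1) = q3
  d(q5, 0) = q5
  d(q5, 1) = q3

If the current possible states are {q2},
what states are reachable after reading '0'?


Apply transition on '0' from each current state:
  d(q2, 0) = q3

{q3}


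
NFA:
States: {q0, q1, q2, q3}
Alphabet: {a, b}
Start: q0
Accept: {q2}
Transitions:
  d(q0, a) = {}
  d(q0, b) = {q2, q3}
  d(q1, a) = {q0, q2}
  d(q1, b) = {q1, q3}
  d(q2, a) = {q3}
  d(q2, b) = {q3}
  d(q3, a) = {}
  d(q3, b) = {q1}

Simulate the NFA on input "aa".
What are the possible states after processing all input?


Start: {q0}
  --a--> {}
  --a--> {}

{} (empty set, no valid transitions)


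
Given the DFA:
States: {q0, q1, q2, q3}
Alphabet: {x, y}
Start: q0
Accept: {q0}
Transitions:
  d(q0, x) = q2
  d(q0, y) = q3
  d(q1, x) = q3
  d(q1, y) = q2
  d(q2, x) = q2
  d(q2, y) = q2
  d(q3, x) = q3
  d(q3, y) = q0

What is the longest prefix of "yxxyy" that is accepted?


Run the DFA, marking each prefix where the state is accepting:
  "" -> q0 [accept]
  "y" -> q3 [reject]
  "yx" -> q3 [reject]
  "yxx" -> q3 [reject]
  "yxxy" -> q0 [accept]
  "yxxyy" -> q3 [reject]

"yxxy"


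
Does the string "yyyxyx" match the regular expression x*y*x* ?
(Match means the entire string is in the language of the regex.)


|string| = 6; first = 'y'; last = 'x'

No, "yyyxyx" does not match x*y*x*


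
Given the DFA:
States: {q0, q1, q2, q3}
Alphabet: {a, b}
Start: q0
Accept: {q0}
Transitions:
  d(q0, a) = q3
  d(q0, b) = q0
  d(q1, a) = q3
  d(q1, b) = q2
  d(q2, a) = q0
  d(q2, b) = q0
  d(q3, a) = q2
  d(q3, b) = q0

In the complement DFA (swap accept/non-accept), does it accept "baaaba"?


Trace: q0 -> q0 -> q3 -> q2 -> q0 -> q0 -> q3
Final: q3
Original accept: {q0}
Complement: q3 is not in original accept

Yes, complement accepts (original rejects)


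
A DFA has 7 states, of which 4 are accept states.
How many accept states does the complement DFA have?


Complement swaps accept and non-accept states.
7 - 4 = 3

3


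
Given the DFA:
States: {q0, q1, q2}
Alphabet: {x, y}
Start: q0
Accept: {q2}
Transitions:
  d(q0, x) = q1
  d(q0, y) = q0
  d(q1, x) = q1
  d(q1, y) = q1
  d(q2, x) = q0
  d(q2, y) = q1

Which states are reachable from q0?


BFS from q0:
  layer 0: {q0}
  layer 1: {q1}

{q0, q1}


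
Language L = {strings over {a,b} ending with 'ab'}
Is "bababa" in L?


last two symbols = 'ba'

No, "bababa" is not in L


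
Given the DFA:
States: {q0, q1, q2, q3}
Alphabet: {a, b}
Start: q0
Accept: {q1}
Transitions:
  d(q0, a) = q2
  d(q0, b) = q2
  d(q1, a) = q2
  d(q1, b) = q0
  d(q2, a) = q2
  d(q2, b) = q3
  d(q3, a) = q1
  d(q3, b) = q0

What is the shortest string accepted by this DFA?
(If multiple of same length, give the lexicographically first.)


BFS by string length (lex-first path to each state shown):
  len 0: q0<-""
  len 1: q2<-"a"
  len 2: q2<-"aa", q3<-"ab"
  len 3: q0<-"abb", q1<-"aba", q2<-"aaa", q3<-"aab"
Found accept state at length 3.

"aba"


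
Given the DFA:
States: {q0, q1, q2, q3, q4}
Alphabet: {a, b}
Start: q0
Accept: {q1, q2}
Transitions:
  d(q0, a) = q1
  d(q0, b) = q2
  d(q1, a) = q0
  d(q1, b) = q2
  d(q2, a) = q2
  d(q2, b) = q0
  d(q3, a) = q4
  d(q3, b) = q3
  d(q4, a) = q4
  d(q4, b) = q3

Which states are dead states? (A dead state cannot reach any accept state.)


Forward reachability from each state:
  q0 -> reaches accept state q1 (live)
  q1 -> reaches accept state q1 (live)
  q2 -> reaches accept state q1 (live)
  q3 -> reaches {q3, q4}, no accept state (dead)
  q4 -> reaches {q3, q4}, no accept state (dead)

{q3, q4}


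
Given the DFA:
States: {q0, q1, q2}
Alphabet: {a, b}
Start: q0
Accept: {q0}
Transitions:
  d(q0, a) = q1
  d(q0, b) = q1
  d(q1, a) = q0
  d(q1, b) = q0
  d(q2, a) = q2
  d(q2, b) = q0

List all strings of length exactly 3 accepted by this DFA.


All strings of length 3: 8 total
Accepted: 0

None


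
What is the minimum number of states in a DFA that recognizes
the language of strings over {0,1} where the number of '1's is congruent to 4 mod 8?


States track (count of '1') mod 8.
Need 8 states: one per remainder 0..7; accept = remainder 4.

8


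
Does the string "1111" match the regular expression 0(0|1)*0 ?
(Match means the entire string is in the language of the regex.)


|string| = 4; first = '1'; last = '1'

No, "1111" does not match 0(0|1)*0


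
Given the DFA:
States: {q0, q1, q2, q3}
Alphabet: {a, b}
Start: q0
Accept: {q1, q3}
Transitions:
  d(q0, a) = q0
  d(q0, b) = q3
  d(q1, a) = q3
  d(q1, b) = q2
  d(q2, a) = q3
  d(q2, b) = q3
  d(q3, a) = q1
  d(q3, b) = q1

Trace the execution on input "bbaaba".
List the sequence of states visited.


Input: bbaaba
d(q0, b) = q3
d(q3, b) = q1
d(q1, a) = q3
d(q3, a) = q1
d(q1, b) = q2
d(q2, a) = q3


q0 -> q3 -> q1 -> q3 -> q1 -> q2 -> q3


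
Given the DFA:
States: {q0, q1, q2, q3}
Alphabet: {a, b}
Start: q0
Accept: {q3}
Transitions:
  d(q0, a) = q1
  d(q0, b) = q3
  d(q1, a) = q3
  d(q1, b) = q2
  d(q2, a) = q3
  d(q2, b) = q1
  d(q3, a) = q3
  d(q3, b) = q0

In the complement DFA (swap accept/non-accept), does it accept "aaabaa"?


Trace: q0 -> q1 -> q3 -> q3 -> q0 -> q1 -> q3
Final: q3
Original accept: {q3}
Complement: q3 is in original accept

No, complement rejects (original accepts)


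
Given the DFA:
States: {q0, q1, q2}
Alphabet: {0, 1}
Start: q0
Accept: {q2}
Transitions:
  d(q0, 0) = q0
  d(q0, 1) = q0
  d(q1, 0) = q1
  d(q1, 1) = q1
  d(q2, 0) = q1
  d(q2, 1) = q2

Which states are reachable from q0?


BFS from q0:
  layer 0: {q0}

{q0}


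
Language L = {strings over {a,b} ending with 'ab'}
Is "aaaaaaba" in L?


last two symbols = 'ba'

No, "aaaaaaba" is not in L


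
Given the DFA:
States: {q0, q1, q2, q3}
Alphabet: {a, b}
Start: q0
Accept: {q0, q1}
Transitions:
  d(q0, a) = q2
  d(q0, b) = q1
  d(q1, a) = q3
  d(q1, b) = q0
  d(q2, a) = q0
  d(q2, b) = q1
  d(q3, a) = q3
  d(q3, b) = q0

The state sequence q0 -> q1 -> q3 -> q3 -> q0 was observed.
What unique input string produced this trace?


Trace back each transition to find the symbol:
  q0 --[b]--> q1
  q1 --[a]--> q3
  q3 --[a]--> q3
  q3 --[b]--> q0

"baab"


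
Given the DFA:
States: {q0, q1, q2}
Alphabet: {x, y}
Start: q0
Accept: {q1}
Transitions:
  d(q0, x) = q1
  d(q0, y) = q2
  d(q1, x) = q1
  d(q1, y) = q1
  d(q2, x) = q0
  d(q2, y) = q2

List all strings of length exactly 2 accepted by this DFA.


All strings of length 2: 4 total
Accepted: 2

"xx", "xy"


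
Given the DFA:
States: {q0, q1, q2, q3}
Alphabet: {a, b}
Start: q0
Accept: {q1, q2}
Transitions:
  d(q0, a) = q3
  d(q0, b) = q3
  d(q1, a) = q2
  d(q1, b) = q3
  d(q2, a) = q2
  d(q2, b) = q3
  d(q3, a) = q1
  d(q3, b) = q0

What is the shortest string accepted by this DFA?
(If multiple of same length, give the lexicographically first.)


BFS by string length (lex-first path to each state shown):
  len 0: q0<-""
  len 1: q3<-"a"
  len 2: q0<-"ab", q1<-"aa"
Found accept state at length 2.

"aa"


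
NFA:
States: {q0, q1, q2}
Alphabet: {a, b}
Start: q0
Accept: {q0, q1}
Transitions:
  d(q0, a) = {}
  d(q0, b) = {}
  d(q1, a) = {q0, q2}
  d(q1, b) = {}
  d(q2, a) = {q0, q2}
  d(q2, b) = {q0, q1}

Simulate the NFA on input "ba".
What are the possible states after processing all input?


Start: {q0}
  --b--> {}
  --a--> {}

{} (empty set, no valid transitions)


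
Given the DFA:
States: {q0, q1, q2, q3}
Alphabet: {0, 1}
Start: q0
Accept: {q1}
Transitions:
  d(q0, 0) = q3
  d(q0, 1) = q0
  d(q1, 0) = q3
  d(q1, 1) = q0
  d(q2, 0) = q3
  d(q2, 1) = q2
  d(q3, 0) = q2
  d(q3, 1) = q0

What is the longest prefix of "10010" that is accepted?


Run the DFA, marking each prefix where the state is accepting:
  "" -> q0 [reject]
  "1" -> q0 [reject]
  "10" -> q3 [reject]
  "100" -> q2 [reject]
  "1001" -> q2 [reject]
  "10010" -> q3 [reject]

No prefix is accepted


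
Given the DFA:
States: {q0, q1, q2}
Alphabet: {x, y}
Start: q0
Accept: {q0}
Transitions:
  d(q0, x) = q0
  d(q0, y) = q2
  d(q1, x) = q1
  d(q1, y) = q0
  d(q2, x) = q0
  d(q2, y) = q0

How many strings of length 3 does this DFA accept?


Enumerating all length-3 strings:
  "xxx" -> q0 [accept]
  "xxy" -> q2 [reject]
  "xyx" -> q0 [accept]
  "xyy" -> q0 [accept]
  "yxx" -> q0 [accept]
  "yxy" -> q2 [reject]
  "yyx" -> q0 [accept]
  "yyy" -> q2 [reject]

5 out of 8


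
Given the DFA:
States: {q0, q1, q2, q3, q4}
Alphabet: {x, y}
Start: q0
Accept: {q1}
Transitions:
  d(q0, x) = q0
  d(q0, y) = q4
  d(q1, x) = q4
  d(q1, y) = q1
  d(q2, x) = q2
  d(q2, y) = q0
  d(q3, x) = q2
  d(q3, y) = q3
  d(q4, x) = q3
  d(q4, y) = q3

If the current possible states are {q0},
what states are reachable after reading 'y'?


Apply transition on 'y' from each current state:
  d(q0, y) = q4

{q4}


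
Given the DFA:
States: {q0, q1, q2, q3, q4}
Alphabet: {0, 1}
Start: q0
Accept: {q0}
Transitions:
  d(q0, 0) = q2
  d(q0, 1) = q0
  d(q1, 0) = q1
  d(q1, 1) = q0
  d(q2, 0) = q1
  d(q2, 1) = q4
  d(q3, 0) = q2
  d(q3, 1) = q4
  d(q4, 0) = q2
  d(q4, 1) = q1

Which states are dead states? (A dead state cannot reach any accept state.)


Forward reachability from each state:
  q0 -> reaches accept state q0 (live)
  q1 -> reaches accept state q0 (live)
  q2 -> reaches accept state q0 (live)
  q3 -> reaches accept state q0 (live)
  q4 -> reaches accept state q0 (live)

None (all states can reach an accept state)


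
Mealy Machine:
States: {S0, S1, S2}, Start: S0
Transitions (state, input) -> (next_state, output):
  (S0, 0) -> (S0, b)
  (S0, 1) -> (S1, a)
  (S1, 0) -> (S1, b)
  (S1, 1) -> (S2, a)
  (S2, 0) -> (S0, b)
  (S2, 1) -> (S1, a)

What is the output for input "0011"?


Step-by-step:
  (S0, 0) -> (S0, b)
  (S0, 0) -> (S0, b)
  (S0, 1) -> (S1, a)
  (S1, 1) -> (S2, a)

"bbaa"


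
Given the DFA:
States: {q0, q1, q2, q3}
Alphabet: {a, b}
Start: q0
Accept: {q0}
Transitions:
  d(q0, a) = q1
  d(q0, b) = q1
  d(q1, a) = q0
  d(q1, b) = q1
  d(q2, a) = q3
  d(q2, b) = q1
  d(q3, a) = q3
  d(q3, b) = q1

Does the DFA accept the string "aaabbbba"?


Trace: q0 -> q1 -> q0 -> q1 -> q1 -> q1 -> q1 -> q1 -> q0
Final state: q0
Accept states: {q0}

Yes, accepted (final state q0 is an accept state)


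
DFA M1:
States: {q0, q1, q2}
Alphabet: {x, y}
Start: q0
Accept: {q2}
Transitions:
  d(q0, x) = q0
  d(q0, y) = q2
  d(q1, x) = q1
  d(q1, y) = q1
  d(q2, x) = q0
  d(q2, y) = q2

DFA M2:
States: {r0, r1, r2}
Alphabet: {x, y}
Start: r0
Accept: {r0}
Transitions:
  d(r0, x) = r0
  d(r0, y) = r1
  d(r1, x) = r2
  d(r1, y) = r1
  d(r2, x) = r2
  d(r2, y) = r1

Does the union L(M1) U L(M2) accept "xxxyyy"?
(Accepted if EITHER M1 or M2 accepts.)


M1: final=q2 accepted=True
M2: final=r1 accepted=False

Yes, union accepts


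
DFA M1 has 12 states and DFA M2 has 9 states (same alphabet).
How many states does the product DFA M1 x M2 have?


Product construction pairs every M1 state with every M2 state.
12 * 9 = 108

108


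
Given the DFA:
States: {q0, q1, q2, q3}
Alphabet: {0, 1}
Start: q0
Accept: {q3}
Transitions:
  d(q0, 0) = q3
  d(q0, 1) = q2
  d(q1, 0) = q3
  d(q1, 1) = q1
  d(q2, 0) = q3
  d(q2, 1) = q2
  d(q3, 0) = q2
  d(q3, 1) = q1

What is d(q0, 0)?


Looking up transition d(q0, 0)

q3


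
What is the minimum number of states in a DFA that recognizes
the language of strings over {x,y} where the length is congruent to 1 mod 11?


States track (length) mod 11.
Need 11 states: one per remainder 0..10; accept = remainder 1.

11
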